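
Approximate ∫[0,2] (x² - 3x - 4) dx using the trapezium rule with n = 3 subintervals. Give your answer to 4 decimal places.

h = (2 − 0)/3 = 0.666667.
Nodes x₀,…,x₃ = 0, 0.666667, 1.333333, 2.
f(x) = x² - 3x - 4: f₀=-4, f₁=-5.555556, f₂=-6.222222, f₃=-6.
(h/2)·[f₀ + 2f₁ + 2f₂ + f₃] = 0.333333·(-33.555556) = -11.1852.

-11.1852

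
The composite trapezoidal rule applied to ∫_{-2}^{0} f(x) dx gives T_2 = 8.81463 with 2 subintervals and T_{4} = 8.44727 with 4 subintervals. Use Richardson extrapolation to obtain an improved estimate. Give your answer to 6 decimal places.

R = (4·T_{4} − T_2) / 3 = (4·8.44727 − 8.81463)/3 = (24.97445)/3 = 8.324817.

8.324817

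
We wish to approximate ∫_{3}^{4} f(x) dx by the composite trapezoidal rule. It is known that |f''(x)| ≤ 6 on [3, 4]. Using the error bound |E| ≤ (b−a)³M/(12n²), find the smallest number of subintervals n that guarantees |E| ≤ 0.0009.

Need 6/(12n²) ≤ 0.0009.
n² ≥ 6/(12·0.0009) = 555.556 ⇒ n ≥ 23.5702, so the smallest n is 24.

24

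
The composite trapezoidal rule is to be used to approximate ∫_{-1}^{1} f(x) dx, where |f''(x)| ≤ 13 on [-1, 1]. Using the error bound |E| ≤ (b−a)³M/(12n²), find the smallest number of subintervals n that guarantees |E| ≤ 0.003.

54

Need 104/(12n²) ≤ 0.003.
n² ≥ 104/(12·0.003) = 2888.89 ⇒ n ≥ 53.7484, so the smallest n is 54.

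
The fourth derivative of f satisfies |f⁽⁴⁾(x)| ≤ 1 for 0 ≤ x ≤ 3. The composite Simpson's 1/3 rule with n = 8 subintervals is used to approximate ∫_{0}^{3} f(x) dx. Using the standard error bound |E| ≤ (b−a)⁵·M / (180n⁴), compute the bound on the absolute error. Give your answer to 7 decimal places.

|E| ≤ (3)⁵·1 / (180·8⁴) = 243/737280 = 0.0003296.

0.0003296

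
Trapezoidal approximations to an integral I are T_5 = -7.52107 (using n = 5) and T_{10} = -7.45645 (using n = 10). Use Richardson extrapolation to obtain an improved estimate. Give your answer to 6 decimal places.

R = (4·T_{10} − T_5) / 3 = (4·(-7.45645) − (-7.52107))/3 = (-22.30473)/3 = -7.434910.

-7.434910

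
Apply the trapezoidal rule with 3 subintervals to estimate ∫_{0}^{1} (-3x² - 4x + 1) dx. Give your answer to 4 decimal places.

-2.0556

h = (1 − 0)/3 = 0.333333.
Nodes x₀,…,x₃ = 0, 0.333333, 0.666667, 1.
f(x) = -3x² - 4x + 1: f₀=1, f₁=-0.666667, f₂=-3, f₃=-6.
(h/2)·[f₀ + 2f₁ + 2f₂ + f₃] = 0.166667·(-12.333333) = -2.0556.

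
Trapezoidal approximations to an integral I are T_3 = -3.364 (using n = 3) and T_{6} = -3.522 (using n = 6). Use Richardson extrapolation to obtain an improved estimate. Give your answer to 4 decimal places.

R = (4·T_{6} − T_3) / 3 = (4·(-3.522) − (-3.364))/3 = (-10.724)/3 = -3.5747.

-3.5747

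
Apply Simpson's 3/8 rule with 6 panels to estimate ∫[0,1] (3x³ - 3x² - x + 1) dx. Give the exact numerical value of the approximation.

0.25

h = (1 − 0)/6 = 0.166667.
Nodes x₀,…,x₆ = 0, 0.166667, 0.333333, 0.5, 0.666667, 0.833333, 1.
f(x) = 3x³ - 3x² - x + 1: f₀=1, f₁=0.763889, f₂=0.444444, f₃=0.125, f₄=-0.111111, f₅=-0.180556, f₆=0.
(3h/8)·[f₀ + 3f₁ + 3f₂ + 2f₃ + 3f₄ + 3f₅ + f₆] = 0.0625·(4) = 0.25.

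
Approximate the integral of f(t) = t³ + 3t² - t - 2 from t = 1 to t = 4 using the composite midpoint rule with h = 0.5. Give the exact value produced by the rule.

h = (4 − 1)/6 = 0.5.
Midpoints m₁,…,m₆ = 1.25, 1.75, 2.25, 2.75, 3.25, 3.75.
f(m₁)=3.390625, f(m₂)=10.796875, f(m₃)=22.328125, f(m₄)=38.734375, f(m₅)=60.765625, f(m₆)=89.171875.
h·[f(m₁) + f(m₂) + f(m₃) + f(m₄) + f(m₅) + f(m₆)] = 0.5·(225.1875) = 112.59375.

112.59375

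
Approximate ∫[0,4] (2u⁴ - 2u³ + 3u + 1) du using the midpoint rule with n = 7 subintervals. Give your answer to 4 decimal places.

h = (4 − 0)/7 = 0.571429.
Midpoints m₁,…,m₇ = 0.285714, 0.857143, 1.428571, 2, 2.571429, 3.142857, 3.714286.
f(m₁)=1.823823, f(m₂)=3.391504, f(m₃)=7.784673, f(m₄)=23, f(m₅)=62.152020, f(m₆)=143.473136, f(m₇)=290.313619.
h·[f(m₁) + f(m₂) + f(m₃) + f(m₄) + f(m₅) + f(m₆) + f(m₇)] = 0.571429·(531.938776) = 303.9650.

303.9650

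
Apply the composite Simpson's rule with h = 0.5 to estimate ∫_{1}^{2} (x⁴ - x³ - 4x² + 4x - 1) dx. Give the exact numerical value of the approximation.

h = (2 − 1)/2 = 0.5.
Nodes x₀,…,x₂ = 1, 1.5, 2.
f(x) = x⁴ - x³ - 4x² + 4x - 1: f₀=-1, f₁=-2.3125, f₂=-1.
(h/3)·[f₀ + 4f₁ + f₂] = 0.166667·(-11.25) = -1.875.

-1.875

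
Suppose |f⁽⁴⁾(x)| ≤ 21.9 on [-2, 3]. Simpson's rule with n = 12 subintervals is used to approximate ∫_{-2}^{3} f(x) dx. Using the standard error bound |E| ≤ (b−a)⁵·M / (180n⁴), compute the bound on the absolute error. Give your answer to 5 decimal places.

|E| ≤ (5)⁵·21.9 / (180·12⁴) = 68437.5/3732480 = 0.01834.

0.01834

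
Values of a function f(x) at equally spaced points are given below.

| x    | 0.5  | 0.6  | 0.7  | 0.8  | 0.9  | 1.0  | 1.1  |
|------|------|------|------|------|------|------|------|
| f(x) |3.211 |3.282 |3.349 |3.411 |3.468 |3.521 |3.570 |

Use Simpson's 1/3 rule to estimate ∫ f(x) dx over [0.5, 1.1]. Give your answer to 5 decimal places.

h = 0.1, n = 6.
(h/3)·[y₀ + 4y₁ + 2y₂ + 4y₃ + 2y₄ + 4y₅ + y₆] = 0.033333·(61.271) = 2.04237.

2.04237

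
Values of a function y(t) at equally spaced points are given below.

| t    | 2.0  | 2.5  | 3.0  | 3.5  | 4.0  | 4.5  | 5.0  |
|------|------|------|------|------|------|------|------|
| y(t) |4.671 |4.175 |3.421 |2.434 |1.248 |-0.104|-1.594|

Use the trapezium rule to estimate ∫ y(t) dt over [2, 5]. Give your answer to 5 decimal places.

h = 0.5, n = 6.
(h/2)·[y₀ + 2y₁ + 2y₂ + 2y₃ + 2y₄ + 2y₅ + y₆] = 0.25·(25.425) = 6.35625.

6.35625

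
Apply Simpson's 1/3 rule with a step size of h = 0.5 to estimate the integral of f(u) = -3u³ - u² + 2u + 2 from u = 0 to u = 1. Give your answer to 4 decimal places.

h = (1 − 0)/2 = 0.5.
Nodes u₀,…,u₂ = 0, 0.5, 1.
f(u) = -3u³ - u² + 2u + 2: f₀=2, f₁=2.375, f₂=0.
(h/3)·[f₀ + 4f₁ + f₂] = 0.166667·(11.5) = 1.9167.

1.9167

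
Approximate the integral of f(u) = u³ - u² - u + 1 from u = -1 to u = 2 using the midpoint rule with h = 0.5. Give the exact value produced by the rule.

h = (2 − (-1))/6 = 0.5.
Midpoints m₁,…,m₆ = -0.75, -0.25, 0.25, 0.75, 1.25, 1.75.
f(m₁)=0.765625, f(m₂)=1.171875, f(m₃)=0.703125, f(m₄)=0.109375, f(m₅)=0.140625, f(m₆)=1.546875.
h·[f(m₁) + f(m₂) + f(m₃) + f(m₄) + f(m₅) + f(m₆)] = 0.5·(4.4375) = 2.21875.

2.21875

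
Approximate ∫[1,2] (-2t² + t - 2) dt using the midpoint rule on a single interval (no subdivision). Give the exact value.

M = (b−a)·f(1.5) = 1·(-5) = -5.

-5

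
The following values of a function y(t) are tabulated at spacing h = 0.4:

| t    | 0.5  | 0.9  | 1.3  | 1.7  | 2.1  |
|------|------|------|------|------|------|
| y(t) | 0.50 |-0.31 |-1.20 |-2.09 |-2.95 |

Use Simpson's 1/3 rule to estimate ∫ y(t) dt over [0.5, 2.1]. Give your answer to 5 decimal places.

-1.92667

h = 0.4, n = 4.
(h/3)·[y₀ + 4y₁ + 2y₂ + 4y₃ + y₄] = 0.133333·(-14.45) = -1.92667.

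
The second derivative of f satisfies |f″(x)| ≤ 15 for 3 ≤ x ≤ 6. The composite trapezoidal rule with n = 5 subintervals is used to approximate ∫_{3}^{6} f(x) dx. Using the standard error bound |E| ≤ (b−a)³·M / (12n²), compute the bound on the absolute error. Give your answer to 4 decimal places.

1.3500

|E| ≤ (3)³·15 / (12·5²) = 405/300 = 1.3500.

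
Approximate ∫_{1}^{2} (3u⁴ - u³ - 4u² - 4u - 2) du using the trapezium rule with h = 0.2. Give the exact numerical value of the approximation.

-2.26016

h = (2 − 1)/5 = 0.2.
Nodes u₀,…,u₅ = 1, 1.2, 1.4, 1.6, 1.8, 2.
f(u) = 3u⁴ - u³ - 4u² - 4u - 2: f₀=-8, f₁=-8.0672, f₂=-6.6592, f₃=-3.0752, f₄=3.5008, f₅=14.
(h/2)·[f₀ + 2f₁ + 2f₂ + 2f₃ + 2f₄ + f₅] = 0.1·(-22.6016) = -2.26016.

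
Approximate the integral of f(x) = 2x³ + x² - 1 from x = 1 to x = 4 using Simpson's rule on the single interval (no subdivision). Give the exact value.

145.5

S = (b−a)/6 · [f(1) + 4f(2.5) + f(4)] = 0.5·[2 + 4·36.5 + 143] = 145.5.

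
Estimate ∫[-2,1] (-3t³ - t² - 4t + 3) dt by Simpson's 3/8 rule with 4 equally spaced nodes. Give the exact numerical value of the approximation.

23.25

h = (1 − (-2))/3 = 1.
Nodes t₀,…,t₃ = -2, -1, 0, 1.
f(t) = -3t³ - t² - 4t + 3: f₀=31, f₁=9, f₂=3, f₃=-5.
(3h/8)·[f₀ + 3f₁ + 3f₂ + f₃] = 0.375·(62) = 23.25.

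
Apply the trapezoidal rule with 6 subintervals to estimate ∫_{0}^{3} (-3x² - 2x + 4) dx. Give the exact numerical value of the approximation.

-24.375

h = (3 − 0)/6 = 0.5.
Nodes x₀,…,x₆ = 0, 0.5, 1, 1.5, 2, 2.5, 3.
f(x) = -3x² - 2x + 4: f₀=4, f₁=2.25, f₂=-1, f₃=-5.75, f₄=-12, f₅=-19.75, f₆=-29.
(h/2)·[f₀ + 2f₁ + 2f₂ + 2f₃ + 2f₄ + 2f₅ + f₆] = 0.25·(-97.5) = -24.375.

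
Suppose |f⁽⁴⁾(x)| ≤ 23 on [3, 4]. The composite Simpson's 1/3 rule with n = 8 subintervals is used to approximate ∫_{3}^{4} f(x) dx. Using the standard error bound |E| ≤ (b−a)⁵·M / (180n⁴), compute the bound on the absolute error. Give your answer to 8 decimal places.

0.00003120

|E| ≤ (1)⁵·23 / (180·8⁴) = 23/737280 = 0.00003120.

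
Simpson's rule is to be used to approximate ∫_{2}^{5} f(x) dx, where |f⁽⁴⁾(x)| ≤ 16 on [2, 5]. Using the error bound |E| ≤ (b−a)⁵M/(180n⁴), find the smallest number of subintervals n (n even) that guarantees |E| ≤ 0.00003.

30

Need 3888/(180n⁴) ≤ 0.00003.
n⁴ ≥ 3888/(180·0.00003) = 720000 ⇒ n ≥ 29.1295, so the smallest even n is 30. (n must be even for Simpson's rule.)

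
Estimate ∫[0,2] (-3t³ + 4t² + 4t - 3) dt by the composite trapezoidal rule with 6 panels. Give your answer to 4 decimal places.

0.4815

h = (2 − 0)/6 = 0.333333.
Nodes t₀,…,t₆ = 0, 0.333333, 0.666667, 1, 1.333333, 1.666667, 2.
f(t) = -3t³ + 4t² + 4t - 3: f₀=-3, f₁=-1.333333, f₂=0.555556, f₃=2, f₄=2.333333, f₅=0.888889, f₆=-3.
(h/2)·[f₀ + 2f₁ + 2f₂ + 2f₃ + 2f₄ + 2f₅ + f₆] = 0.166667·(2.888889) = 0.4815.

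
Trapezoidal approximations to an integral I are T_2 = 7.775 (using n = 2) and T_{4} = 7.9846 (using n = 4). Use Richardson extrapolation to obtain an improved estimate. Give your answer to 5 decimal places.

R = (4·T_{4} − T_2) / 3 = (4·7.9846 − 7.775)/3 = (24.1634)/3 = 8.05447.

8.05447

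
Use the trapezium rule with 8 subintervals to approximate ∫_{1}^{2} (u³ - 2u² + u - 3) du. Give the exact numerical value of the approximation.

h = (2 − 1)/8 = 0.125.
Nodes u₀,…,u₈ = 1, 1.125, 1.25, 1.375, 1.5, 1.625, 1.75, 1.875, 2.
f(u) = u³ - 2u² + u - 3: f₀=-3, f₁=-2.982421875, f₂=-2.921875, f₃=-2.806640625, f₄=-2.625, f₅=-2.365234375, f₆=-2.015625, f₇=-1.564453125, f₈=-1.
(h/2)·[f₀ + 2f₁ + 2f₂ + 2f₃ + 2f₄ + 2f₅ + 2f₆ + 2f₇ + f₈] = 0.0625·(-38.5625) = -2.41015625.

-2.41015625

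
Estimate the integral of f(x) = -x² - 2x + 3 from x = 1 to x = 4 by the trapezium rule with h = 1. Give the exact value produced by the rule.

h = (4 − 1)/3 = 1.
Nodes x₀,…,x₃ = 1, 2, 3, 4.
f(x) = -x² - 2x + 3: f₀=0, f₁=-5, f₂=-12, f₃=-21.
(h/2)·[f₀ + 2f₁ + 2f₂ + f₃] = 0.5·(-55) = -27.5.

-27.5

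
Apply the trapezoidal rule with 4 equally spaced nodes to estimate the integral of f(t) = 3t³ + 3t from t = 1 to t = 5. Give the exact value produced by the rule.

h = (5 − 1)/3 = 1.333333.
Nodes t₀,…,t₃ = 1, 2.333333, 3.666667, 5.
f(t) = 3t³ + 3t: f₀=6, f₁=45.111111, f₂=158.888889, f₃=390.
(h/2)·[f₀ + 2f₁ + 2f₂ + f₃] = 0.666667·(804) = 536.

536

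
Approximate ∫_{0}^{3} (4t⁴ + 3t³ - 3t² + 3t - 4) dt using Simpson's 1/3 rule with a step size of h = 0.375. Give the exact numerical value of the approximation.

229.681640625

h = (3 − 0)/8 = 0.375.
Nodes t₀,…,t₈ = 0, 0.375, 0.75, 1.125, 1.5, 1.875, 2.25, 2.625, 3.
f(t) = 4t⁴ + 3t³ - 3t² + 3t - 4: f₀=-4, f₁=-3.0595703125, f₂=-0.90625, f₃=6.2568359375, f₄=24.125, f₅=60.2919921875, f₆=124.25, f₇=227.3896484375, f₈=383.
(h/3)·[f₀ + 4f₁ + 2f₂ + 4f₃ + 2f₄ + 4f₅ + 2f₆ + 4f₇ + f₈] = 0.125·(1837.453125) = 229.681640625.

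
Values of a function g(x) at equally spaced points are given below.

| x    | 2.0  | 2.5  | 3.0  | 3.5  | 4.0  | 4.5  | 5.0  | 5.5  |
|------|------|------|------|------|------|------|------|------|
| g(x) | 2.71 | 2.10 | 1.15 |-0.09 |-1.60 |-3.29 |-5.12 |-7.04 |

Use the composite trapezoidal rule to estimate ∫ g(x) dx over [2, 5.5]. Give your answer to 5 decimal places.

h = 0.5, n = 7.
(h/2)·[y₀ + 2y₁ + 2y₂ + 2y₃ + 2y₄ + 2y₅ + 2y₆ + y₇] = 0.25·(-18.03) = -4.50750.

-4.50750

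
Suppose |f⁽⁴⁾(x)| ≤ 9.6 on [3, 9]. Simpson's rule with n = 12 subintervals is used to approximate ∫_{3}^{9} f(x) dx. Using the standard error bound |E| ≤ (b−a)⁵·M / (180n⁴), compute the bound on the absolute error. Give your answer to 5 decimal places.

|E| ≤ (6)⁵·9.6 / (180·12⁴) = 74649.6/3732480 = 0.02000.

0.02000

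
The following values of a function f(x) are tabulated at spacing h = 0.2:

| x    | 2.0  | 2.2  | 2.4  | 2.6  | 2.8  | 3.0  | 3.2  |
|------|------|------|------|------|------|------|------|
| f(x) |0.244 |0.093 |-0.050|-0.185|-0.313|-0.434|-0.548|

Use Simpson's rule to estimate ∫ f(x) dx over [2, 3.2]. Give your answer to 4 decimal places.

-0.2089

h = 0.2, n = 6.
(h/3)·[y₀ + 4y₁ + 2y₂ + 4y₃ + 2y₄ + 4y₅ + y₆] = 0.066667·(-3.134) = -0.2089.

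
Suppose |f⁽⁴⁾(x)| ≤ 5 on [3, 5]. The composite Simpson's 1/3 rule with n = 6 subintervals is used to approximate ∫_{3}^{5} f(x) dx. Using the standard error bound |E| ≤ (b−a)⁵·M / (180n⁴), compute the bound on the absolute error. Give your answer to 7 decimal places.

0.0006859

|E| ≤ (2)⁵·5 / (180·6⁴) = 160/233280 = 0.0006859.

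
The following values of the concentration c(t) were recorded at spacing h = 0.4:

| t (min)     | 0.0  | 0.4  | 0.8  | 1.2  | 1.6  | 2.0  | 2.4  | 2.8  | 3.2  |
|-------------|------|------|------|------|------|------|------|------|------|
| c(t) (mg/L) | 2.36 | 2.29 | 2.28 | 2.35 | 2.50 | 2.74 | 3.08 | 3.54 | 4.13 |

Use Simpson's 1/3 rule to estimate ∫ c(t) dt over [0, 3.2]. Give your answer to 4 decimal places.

h = 0.4, n = 8.
(h/3)·[y₀ + 4y₁ + 2y₂ + 4y₃ + 2y₄ + 4y₅ + 2y₆ + 4y₇ + y₈] = 0.133333·(65.89) = 8.7853.

8.7853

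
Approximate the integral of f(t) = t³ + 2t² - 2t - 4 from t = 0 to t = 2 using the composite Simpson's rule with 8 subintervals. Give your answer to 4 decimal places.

h = (2 − 0)/8 = 0.25.
Nodes t₀,…,t₈ = 0, 0.25, 0.5, 0.75, 1, 1.25, 1.5, 1.75, 2.
f(t) = t³ + 2t² - 2t - 4: f₀=-4, f₁=-4.359375, f₂=-4.375, f₃=-3.953125, f₄=-3, f₅=-1.421875, f₆=0.875, f₇=3.984375, f₈=8.
(h/3)·[f₀ + 4f₁ + 2f₂ + 4f₃ + 2f₄ + 4f₅ + 2f₆ + 4f₇ + f₈] = 0.083333·(-32) = -2.6667.

-2.6667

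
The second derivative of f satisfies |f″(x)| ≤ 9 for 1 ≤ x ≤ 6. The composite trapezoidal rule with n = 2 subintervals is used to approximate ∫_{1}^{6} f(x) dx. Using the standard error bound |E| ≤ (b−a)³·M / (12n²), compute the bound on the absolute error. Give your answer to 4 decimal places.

23.4375

|E| ≤ (5)³·9 / (12·2²) = 1125/48 = 23.4375.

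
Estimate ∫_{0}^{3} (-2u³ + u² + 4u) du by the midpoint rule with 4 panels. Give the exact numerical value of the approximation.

-12.375

h = (3 − 0)/4 = 0.75.
Midpoints m₁,…,m₄ = 0.375, 1.125, 1.875, 2.625.
f(m₁)=1.53515625, f(m₂)=2.91796875, f(m₃)=-2.16796875, f(m₄)=-18.78515625.
h·[f(m₁) + f(m₂) + f(m₃) + f(m₄)] = 0.75·(-16.5) = -12.375.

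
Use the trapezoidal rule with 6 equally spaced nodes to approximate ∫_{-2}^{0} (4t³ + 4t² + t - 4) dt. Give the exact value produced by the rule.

h = (0 − (-2))/5 = 0.4.
Nodes t₀,…,t₅ = -2, -1.6, -1.2, -0.8, -0.4, 0.
f(t) = 4t³ + 4t² + t - 4: f₀=-22, f₁=-11.744, f₂=-6.352, f₃=-4.288, f₄=-4.016, f₅=-4.
(h/2)·[f₀ + 2f₁ + 2f₂ + 2f₃ + 2f₄ + f₅] = 0.2·(-78.8) = -15.76.

-15.76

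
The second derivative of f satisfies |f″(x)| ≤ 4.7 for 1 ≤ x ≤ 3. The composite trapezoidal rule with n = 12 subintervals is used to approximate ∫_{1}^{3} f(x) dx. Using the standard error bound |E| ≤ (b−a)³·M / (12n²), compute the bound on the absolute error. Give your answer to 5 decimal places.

0.02176

|E| ≤ (2)³·4.7 / (12·12²) = 37.6/1728 = 0.02176.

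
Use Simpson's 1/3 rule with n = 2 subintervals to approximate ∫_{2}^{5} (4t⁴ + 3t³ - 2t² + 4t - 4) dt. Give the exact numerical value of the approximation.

h = (5 − 2)/2 = 1.5.
Nodes t₀,…,t₂ = 2, 3.5, 5.
f(t) = 4t⁴ + 3t³ - 2t² + 4t - 4: f₀=84, f₁=714.375, f₂=2841.
(h/3)·[f₀ + 4f₁ + f₂] = 0.5·(5782.5) = 2891.25.

2891.25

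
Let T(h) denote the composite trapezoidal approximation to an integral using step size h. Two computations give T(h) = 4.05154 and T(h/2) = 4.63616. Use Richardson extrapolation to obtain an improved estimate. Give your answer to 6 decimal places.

R = (4·T(h/2) − T(h)) / 3 = (4·4.63616 − 4.05154)/3 = (14.49310)/3 = 4.831033.

4.831033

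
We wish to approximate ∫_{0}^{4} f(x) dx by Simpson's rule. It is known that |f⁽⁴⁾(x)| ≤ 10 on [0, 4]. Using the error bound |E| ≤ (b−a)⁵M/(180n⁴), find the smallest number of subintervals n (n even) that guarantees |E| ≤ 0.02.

8

Need 10240/(180n⁴) ≤ 0.02.
n⁴ ≥ 10240/(180·0.02) = 2844.44 ⇒ n ≥ 7.3030, so the smallest even n is 8. (n must be even for Simpson's rule.)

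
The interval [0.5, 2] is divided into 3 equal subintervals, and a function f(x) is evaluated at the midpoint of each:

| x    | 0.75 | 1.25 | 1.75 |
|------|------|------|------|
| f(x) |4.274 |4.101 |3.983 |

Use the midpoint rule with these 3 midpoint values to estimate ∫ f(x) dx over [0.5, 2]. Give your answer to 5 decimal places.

6.17900

h = 0.5, n = 3.
h·[y(m₁) + y(m₂) + y(m₃)] = 0.5·(12.358) = 6.17900.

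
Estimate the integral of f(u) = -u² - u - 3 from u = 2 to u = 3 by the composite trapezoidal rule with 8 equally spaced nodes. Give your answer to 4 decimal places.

h = (3 − 2)/7 = 0.142857.
Nodes u₀,…,u₇ = 2, 2.142857, 2.285714, 2.428571, 2.571429, 2.714286, 2.857143, 3.
f(u) = -u² - u - 3: f₀=-9, f₁=-9.734694, f₂=-10.510204, f₃=-11.326531, f₄=-12.183673, f₅=-13.081633, f₆=-14.020408, f₇=-15.
(h/2)·[f₀ + 2f₁ + 2f₂ + 2f₃ + 2f₄ + 2f₅ + 2f₆ + f₇] = 0.071429·(-165.714286) = -11.8367.

-11.8367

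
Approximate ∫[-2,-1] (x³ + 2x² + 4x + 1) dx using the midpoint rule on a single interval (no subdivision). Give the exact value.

-3.875

M = (b−a)·f(-1.5) = 1·(-3.875) = -3.875.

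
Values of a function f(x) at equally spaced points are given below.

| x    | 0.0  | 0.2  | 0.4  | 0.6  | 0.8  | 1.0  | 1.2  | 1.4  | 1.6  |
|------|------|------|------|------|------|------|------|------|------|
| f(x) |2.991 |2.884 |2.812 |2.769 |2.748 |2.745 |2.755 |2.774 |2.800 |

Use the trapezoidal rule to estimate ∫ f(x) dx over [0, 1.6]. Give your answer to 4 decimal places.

4.4765

h = 0.2, n = 8.
(h/2)·[y₀ + 2y₁ + 2y₂ + 2y₃ + 2y₄ + 2y₅ + 2y₆ + 2y₇ + y₈] = 0.1·(44.765) = 4.4765.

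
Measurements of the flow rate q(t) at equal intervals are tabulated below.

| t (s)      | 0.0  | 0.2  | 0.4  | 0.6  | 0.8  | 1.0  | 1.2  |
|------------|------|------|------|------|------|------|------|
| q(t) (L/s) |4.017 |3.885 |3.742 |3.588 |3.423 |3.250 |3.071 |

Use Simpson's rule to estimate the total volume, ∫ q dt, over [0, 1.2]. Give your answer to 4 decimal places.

4.2873

h = 0.2, n = 6.
(h/3)·[y₀ + 4y₁ + 2y₂ + 4y₃ + 2y₄ + 4y₅ + y₆] = 0.066667·(64.310) = 4.2873.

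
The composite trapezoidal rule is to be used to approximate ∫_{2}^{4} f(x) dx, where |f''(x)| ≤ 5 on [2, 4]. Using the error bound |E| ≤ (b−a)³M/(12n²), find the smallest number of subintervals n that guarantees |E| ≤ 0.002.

41

Need 40/(12n²) ≤ 0.002.
n² ≥ 40/(12·0.002) = 1666.67 ⇒ n ≥ 40.8248, so the smallest n is 41.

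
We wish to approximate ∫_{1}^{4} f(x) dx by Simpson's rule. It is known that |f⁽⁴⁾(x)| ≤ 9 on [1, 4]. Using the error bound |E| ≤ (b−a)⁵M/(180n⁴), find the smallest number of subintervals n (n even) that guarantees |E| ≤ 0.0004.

Need 2187/(180n⁴) ≤ 0.0004.
n⁴ ≥ 2187/(180·0.0004) = 30375 ⇒ n ≥ 13.2017, so the smallest even n is 14. (n must be even for Simpson's rule.)

14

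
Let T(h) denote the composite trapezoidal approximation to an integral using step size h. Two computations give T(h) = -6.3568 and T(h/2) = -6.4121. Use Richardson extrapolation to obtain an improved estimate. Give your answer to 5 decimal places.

R = (4·T(h/2) − T(h)) / 3 = (4·(-6.4121) − (-6.3568))/3 = (-19.2916)/3 = -6.43053.

-6.43053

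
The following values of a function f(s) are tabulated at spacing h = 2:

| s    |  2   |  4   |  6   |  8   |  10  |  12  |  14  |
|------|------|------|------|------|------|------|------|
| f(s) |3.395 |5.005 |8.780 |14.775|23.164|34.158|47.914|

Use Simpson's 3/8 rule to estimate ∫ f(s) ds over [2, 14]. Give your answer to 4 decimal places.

h = 2, n = 6.
(3h/8)·[y₀ + 3y₁ + 3y₂ + 2y₃ + 3y₄ + 3y₅ + y₆] = 0.75·(294.180) = 220.6350.

220.6350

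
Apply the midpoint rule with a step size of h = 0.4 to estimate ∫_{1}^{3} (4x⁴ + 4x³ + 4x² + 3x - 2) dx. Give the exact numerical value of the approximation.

h = (3 − 1)/5 = 0.4.
Midpoints m₁,…,m₅ = 1.2, 1.6, 2, 2.4, 2.8.
f(m₁)=22.5664, f(m₂)=55.6384, f(m₃)=116, f(m₄)=216.2464, f(m₅)=371.4304.
h·[f(m₁) + f(m₂) + f(m₃) + f(m₄) + f(m₅)] = 0.4·(781.8816) = 312.75264.

312.75264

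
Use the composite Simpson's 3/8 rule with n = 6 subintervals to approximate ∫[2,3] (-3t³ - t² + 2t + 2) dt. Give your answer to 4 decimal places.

h = (3 − 2)/6 = 0.166667.
Nodes t₀,…,t₆ = 2, 2.166667, 2.333333, 2.5, 2.666667, 2.833333, 3.
f(t) = -3t³ - t² + 2t + 2: f₀=-22, f₁=-28.875, f₂=-36.888889, f₃=-46.125, f₄=-56.666667, f₅=-68.597222, f₆=-82.
(3h/8)·[f₀ + 3f₁ + 3f₂ + 2f₃ + 3f₄ + 3f₅ + f₆] = 0.0625·(-769.333333) = -48.0833.

-48.0833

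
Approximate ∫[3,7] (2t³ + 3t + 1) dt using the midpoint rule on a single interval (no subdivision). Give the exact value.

1064

M = (b−a)·f(5) = 4·(266) = 1064.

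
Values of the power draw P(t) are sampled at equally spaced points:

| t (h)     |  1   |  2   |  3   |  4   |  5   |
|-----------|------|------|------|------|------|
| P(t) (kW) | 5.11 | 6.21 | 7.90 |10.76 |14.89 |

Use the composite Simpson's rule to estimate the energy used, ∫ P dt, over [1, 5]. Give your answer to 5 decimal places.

34.56000

h = 1, n = 4.
(h/3)·[y₀ + 4y₁ + 2y₂ + 4y₃ + y₄] = 0.333333·(103.68) = 34.56000.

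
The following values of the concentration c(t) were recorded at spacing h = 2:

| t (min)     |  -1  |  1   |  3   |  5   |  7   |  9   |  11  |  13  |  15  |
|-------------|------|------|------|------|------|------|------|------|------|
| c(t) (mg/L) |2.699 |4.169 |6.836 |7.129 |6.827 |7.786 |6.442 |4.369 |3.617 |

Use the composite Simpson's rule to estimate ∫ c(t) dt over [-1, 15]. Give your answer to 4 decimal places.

93.5587

h = 2, n = 8.
(h/3)·[y₀ + 4y₁ + 2y₂ + 4y₃ + 2y₄ + 4y₅ + 2y₆ + 4y₇ + y₈] = 0.666667·(140.338) = 93.5587.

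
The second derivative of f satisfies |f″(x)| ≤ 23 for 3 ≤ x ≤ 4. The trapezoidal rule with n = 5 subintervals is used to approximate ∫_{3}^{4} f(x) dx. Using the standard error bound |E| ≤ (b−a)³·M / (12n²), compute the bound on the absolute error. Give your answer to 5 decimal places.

|E| ≤ (1)³·23 / (12·5²) = 23/300 = 0.07667.

0.07667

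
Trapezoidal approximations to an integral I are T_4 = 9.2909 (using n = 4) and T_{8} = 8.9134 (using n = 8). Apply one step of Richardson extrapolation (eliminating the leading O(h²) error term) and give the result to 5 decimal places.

R = (4·T_{8} − T_4) / 3 = (4·8.9134 − 9.2909)/3 = (26.3627)/3 = 8.78757.

8.78757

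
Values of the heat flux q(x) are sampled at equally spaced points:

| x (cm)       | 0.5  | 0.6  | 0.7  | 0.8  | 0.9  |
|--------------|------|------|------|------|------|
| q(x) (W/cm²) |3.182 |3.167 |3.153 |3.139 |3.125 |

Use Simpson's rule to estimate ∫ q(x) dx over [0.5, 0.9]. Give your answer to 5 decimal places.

h = 0.1, n = 4.
(h/3)·[y₀ + 4y₁ + 2y₂ + 4y₃ + y₄] = 0.033333·(37.837) = 1.26123.

1.26123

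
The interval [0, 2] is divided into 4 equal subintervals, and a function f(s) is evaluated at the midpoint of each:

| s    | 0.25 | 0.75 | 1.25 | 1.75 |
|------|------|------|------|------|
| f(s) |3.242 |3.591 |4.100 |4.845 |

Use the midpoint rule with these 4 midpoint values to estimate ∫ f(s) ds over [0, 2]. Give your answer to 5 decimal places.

7.88900

h = 0.5, n = 4.
h·[y(m₁) + y(m₂) + y(m₃) + y(m₄)] = 0.5·(15.778) = 7.88900.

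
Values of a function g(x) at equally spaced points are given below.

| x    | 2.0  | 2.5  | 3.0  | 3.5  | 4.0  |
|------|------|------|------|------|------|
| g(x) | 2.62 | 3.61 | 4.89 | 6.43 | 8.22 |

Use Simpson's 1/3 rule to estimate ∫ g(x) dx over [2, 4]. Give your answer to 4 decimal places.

10.1300

h = 0.5, n = 4.
(h/3)·[y₀ + 4y₁ + 2y₂ + 4y₃ + y₄] = 0.166667·(60.78) = 10.1300.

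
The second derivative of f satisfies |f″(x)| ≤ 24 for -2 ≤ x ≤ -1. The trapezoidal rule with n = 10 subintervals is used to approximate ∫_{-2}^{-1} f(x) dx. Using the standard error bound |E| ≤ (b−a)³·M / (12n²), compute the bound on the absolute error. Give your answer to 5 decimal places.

|E| ≤ (1)³·24 / (12·10²) = 24/1200 = 0.02000.

0.02000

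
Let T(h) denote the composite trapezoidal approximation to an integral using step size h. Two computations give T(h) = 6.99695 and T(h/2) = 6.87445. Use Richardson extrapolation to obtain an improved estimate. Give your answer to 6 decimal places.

6.833617

R = (4·T(h/2) − T(h)) / 3 = (4·6.87445 − 6.99695)/3 = (20.50085)/3 = 6.833617.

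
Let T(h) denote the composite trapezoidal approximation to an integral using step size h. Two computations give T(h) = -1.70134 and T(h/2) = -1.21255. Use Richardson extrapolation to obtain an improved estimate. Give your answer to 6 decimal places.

R = (4·T(h/2) − T(h)) / 3 = (4·(-1.21255) − (-1.70134))/3 = (-3.14886)/3 = -1.049620.

-1.049620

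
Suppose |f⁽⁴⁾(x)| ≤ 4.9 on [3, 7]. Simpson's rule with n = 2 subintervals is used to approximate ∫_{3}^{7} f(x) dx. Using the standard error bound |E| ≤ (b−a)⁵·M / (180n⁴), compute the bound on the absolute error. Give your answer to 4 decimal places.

1.7422

|E| ≤ (4)⁵·4.9 / (180·2⁴) = 5017.6/2880 = 1.7422.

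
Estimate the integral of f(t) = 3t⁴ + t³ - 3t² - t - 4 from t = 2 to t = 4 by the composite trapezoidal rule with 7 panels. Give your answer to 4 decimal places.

589.9334

h = (4 − 2)/7 = 0.285714.
Nodes t₀,…,t₇ = 2, 2.285714, 2.571429, 2.857143, 3.142857, 3.428571, 3.714286, 4.
f(t) = 3t⁴ + t³ - 3t² - t - 4: f₀=38, f₁=71.868388, f₂=121.760100, f₃=191.893378, f₄=286.966264, f₅=412.156601, f₆=573.122032, f₇=776.
(h/2)·[f₀ + 2f₁ + 2f₂ + 2f₃ + 2f₄ + 2f₅ + 2f₆ + f₇] = 0.142857·(4129.533528) = 589.9334.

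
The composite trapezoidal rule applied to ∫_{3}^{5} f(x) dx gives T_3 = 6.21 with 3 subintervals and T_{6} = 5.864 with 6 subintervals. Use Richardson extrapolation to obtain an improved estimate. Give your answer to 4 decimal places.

R = (4·T_{6} − T_3) / 3 = (4·5.864 − 6.21)/3 = (17.246)/3 = 5.7487.

5.7487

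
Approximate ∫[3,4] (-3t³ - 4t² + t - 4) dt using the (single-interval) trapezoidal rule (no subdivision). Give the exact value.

-187

T = (b−a)/2 · [f(3) + f(4)] = 0.5·[(-118) + (-256)] = -187.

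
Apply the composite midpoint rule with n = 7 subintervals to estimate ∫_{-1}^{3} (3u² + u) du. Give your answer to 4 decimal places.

31.6735

h = (3 − (-1))/7 = 0.571429.
Midpoints m₁,…,m₇ = -0.714286, -0.142857, 0.428571, 1, 1.571429, 2.142857, 2.714286.
f(m₁)=0.816327, f(m₂)=-0.081633, f(m₃)=0.979592, f(m₄)=4, f(m₅)=8.979592, f(m₆)=15.918367, f(m₇)=24.816327.
h·[f(m₁) + f(m₂) + f(m₃) + f(m₄) + f(m₅) + f(m₆) + f(m₇)] = 0.571429·(55.428571) = 31.6735.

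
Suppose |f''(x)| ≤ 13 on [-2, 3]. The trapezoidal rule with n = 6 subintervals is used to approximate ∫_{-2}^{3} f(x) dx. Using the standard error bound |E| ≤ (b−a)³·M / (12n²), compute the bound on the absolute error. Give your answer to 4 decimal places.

3.7616

|E| ≤ (5)³·13 / (12·6²) = 1625/432 = 3.7616.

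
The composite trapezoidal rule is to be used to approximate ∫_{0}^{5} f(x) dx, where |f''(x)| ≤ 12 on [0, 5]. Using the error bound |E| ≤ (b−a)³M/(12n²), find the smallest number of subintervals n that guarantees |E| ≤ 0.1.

Need 1500/(12n²) ≤ 0.1.
n² ≥ 1500/(12·0.1) = 1250 ⇒ n ≥ 35.3553, so the smallest n is 36.

36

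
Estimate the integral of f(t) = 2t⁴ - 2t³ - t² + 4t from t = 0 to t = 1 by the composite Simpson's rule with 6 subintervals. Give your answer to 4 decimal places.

h = (1 − 0)/6 = 0.166667.
Nodes t₀,…,t₆ = 0, 0.166667, 0.333333, 0.5, 0.666667, 0.833333, 1.
f(t) = 2t⁴ - 2t³ - t² + 4t: f₀=0, f₁=0.631173, f₂=1.172840, f₃=1.625, f₄=2.024691, f₅=2.445988, f₆=3.
(h/3)·[f₀ + 4f₁ + 2f₂ + 4f₃ + 2f₄ + 4f₅ + f₆] = 0.055556·(28.203704) = 1.5669.

1.5669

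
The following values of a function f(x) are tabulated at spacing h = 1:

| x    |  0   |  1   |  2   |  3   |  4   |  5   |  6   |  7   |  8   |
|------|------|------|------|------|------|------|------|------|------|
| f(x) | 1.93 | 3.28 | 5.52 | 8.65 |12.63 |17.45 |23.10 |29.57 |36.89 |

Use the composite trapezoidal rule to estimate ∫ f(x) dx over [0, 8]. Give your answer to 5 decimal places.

h = 1, n = 8.
(h/2)·[y₀ + 2y₁ + 2y₂ + 2y₃ + 2y₄ + 2y₅ + 2y₆ + 2y₇ + y₈] = 0.5·(239.22) = 119.61000.

119.61000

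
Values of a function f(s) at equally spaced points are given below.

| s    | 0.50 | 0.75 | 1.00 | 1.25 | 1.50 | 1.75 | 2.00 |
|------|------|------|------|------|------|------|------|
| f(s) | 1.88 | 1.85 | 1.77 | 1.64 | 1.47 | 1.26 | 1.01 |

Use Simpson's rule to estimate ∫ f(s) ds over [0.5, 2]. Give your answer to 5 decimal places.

2.36417

h = 0.25, n = 6.
(h/3)·[y₀ + 4y₁ + 2y₂ + 4y₃ + 2y₄ + 4y₅ + y₆] = 0.083333·(28.37) = 2.36417.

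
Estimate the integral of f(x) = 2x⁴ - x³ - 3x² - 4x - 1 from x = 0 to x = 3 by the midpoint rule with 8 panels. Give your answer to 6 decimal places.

h = (3 − 0)/8 = 0.375.
Midpoints m₁,…,m₈ = 0.1875, 0.5625, 0.9375, 1.3125, 1.6875, 2.0625, 2.4375, 2.8125.
f(m₁)=-1.859588623046875, f(m₂)=-4.176971435546875, f(m₃)=-6.665740966796875, f(m₄)=-7.743865966796875, f(m₅)=-4.880096435546875, f(m₆)=5.406036376953125, f(m₇)=27.544219970703125, f(m₈)=66.913360595703125.
h·[f(m₁) + f(m₂) + f(m₃) + f(m₄) + f(m₅) + f(m₆) + f(m₇) + f(m₈)] = 0.375·(74.537353515625) = 27.951508.

27.951508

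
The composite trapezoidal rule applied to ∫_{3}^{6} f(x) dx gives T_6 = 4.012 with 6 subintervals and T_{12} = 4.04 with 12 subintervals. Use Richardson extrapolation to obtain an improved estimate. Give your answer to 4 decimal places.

R = (4·T_{12} − T_6) / 3 = (4·4.04 − 4.012)/3 = (12.148)/3 = 4.0493.

4.0493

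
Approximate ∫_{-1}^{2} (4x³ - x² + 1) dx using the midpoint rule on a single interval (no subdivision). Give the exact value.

3.75

M = (b−a)·f(0.5) = 3·(1.25) = 3.75.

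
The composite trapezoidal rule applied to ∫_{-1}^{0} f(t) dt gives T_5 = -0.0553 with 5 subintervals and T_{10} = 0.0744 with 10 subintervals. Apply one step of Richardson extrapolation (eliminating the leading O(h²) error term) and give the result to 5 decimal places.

R = (4·T_{10} − T_5) / 3 = (4·0.0744 − (-0.0553))/3 = (0.3529)/3 = 0.11763.

0.11763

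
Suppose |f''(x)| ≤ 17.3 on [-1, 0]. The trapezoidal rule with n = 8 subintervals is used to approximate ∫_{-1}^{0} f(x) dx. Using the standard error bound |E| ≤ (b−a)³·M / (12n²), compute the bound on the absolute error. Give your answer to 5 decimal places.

|E| ≤ (1)³·17.3 / (12·8²) = 17.3/768 = 0.02253.

0.02253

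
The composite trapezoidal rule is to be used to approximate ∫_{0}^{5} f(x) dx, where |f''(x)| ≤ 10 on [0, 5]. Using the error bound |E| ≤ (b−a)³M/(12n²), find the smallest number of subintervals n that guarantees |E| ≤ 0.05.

46

Need 1250/(12n²) ≤ 0.05.
n² ≥ 1250/(12·0.05) = 2083.33 ⇒ n ≥ 45.6435, so the smallest n is 46.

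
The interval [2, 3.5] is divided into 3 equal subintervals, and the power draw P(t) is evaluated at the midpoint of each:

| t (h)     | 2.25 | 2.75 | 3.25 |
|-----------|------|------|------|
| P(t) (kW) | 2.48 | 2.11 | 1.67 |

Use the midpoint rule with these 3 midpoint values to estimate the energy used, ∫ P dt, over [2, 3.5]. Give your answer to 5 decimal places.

3.13000

h = 0.5, n = 3.
h·[y(m₁) + y(m₂) + y(m₃)] = 0.5·(6.26) = 3.13000.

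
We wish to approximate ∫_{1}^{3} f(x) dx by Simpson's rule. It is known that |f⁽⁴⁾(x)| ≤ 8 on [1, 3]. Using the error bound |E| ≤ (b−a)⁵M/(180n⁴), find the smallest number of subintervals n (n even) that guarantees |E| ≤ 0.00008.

Need 256/(180n⁴) ≤ 0.00008.
n⁴ ≥ 256/(180·0.00008) = 17777.8 ⇒ n ≥ 11.5470, so the smallest even n is 12. (n must be even for Simpson's rule.)

12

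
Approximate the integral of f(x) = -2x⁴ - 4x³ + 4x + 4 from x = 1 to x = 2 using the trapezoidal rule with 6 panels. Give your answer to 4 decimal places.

-17.6129

h = (2 − 1)/6 = 0.166667.
Nodes x₀,…,x₆ = 1, 1.166667, 1.333333, 1.5, 1.666667, 1.833333, 2.
f(x) = -2x⁴ - 4x³ + 4x + 4: f₀=2, f₁=-1.390432, f₂=-6.469136, f₃=-13.625, f₄=-23.283951, f₅=-35.908951, f₆=-52.
(h/2)·[f₀ + 2f₁ + 2f₂ + 2f₃ + 2f₄ + 2f₅ + f₆] = 0.083333·(-211.354938) = -17.6129.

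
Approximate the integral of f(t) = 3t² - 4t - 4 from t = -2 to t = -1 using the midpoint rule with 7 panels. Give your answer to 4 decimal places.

h = (-1 − (-2))/7 = 0.142857.
Midpoints m₁,…,m₇ = -1.928571, -1.785714, -1.642857, -1.5, -1.357143, -1.214286, -1.071429.
f(m₁)=14.872449, f(m₂)=12.709184, f(m₃)=10.668367, f(m₄)=8.75, f(m₅)=6.954082, f(m₆)=5.280612, f(m₇)=3.729592.
h·[f(m₁) + f(m₂) + f(m₃) + f(m₄) + f(m₅) + f(m₆) + f(m₇)] = 0.142857·(62.964286) = 8.9949.

8.9949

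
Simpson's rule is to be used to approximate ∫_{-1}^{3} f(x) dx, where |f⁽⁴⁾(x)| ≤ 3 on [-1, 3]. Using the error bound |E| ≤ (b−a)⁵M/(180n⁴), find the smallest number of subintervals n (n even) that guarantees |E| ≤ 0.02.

Need 3072/(180n⁴) ≤ 0.02.
n⁴ ≥ 3072/(180·0.02) = 853.333 ⇒ n ≥ 5.4048, so the smallest even n is 6. (n must be even for Simpson's rule.)

6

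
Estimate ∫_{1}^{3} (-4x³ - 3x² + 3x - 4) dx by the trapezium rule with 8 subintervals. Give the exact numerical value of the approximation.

h = (3 − 1)/8 = 0.25.
Nodes x₀,…,x₈ = 1, 1.25, 1.5, 1.75, 2, 2.25, 2.5, 2.75, 3.
f(x) = -4x³ - 3x² + 3x - 4: f₀=-8, f₁=-12.75, f₂=-19.75, f₃=-29.375, f₄=-42, f₅=-58, f₆=-77.75, f₇=-101.625, f₈=-130.
(h/2)·[f₀ + 2f₁ + 2f₂ + 2f₃ + 2f₄ + 2f₅ + 2f₆ + 2f₇ + f₈] = 0.125·(-820.5) = -102.5625.

-102.5625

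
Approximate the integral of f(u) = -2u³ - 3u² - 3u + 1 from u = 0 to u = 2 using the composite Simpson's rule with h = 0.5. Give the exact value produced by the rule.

h = (2 − 0)/4 = 0.5.
Nodes u₀,…,u₄ = 0, 0.5, 1, 1.5, 2.
f(u) = -2u³ - 3u² - 3u + 1: f₀=1, f₁=-1.5, f₂=-7, f₃=-17, f₄=-33.
(h/3)·[f₀ + 4f₁ + 2f₂ + 4f₃ + f₄] = 0.166667·(-120) = -20.

-20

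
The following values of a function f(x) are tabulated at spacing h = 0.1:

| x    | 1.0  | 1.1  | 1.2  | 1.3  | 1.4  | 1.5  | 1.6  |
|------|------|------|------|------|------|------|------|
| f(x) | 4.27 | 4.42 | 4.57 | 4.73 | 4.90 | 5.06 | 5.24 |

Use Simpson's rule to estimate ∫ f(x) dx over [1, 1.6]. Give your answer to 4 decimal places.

2.8430

h = 0.1, n = 6.
(h/3)·[y₀ + 4y₁ + 2y₂ + 4y₃ + 2y₄ + 4y₅ + y₆] = 0.033333·(85.29) = 2.8430.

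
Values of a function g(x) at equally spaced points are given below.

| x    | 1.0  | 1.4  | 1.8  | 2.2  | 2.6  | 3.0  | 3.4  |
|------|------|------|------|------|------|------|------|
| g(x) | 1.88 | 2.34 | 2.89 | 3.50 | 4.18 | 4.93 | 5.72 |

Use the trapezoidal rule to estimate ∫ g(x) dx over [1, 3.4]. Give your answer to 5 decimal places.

h = 0.4, n = 6.
(h/2)·[y₀ + 2y₁ + 2y₂ + 2y₃ + 2y₄ + 2y₅ + y₆] = 0.2·(43.28) = 8.65600.

8.65600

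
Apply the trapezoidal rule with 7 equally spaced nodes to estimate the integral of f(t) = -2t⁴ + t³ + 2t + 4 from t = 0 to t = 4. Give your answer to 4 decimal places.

-330.7325

h = (4 − 0)/6 = 0.666667.
Nodes t₀,…,t₆ = 0, 0.666667, 1.333333, 2, 2.666667, 3.333333, 4.
f(t) = -2t⁴ + t³ + 2t + 4: f₀=4, f₁=5.234568, f₂=2.716049, f₃=-16, f₄=-72.839506, f₅=-199.209877, f₆=-436.
(h/2)·[f₀ + 2f₁ + 2f₂ + 2f₃ + 2f₄ + 2f₅ + f₆] = 0.333333·(-992.197531) = -330.7325.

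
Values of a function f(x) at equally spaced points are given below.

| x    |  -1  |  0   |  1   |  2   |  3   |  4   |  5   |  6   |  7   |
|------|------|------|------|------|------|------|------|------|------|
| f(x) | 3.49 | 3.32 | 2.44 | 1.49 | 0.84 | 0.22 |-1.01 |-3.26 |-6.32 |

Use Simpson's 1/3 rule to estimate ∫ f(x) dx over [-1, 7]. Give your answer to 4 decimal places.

2.9300

h = 1, n = 8.
(h/3)·[y₀ + 4y₁ + 2y₂ + 4y₃ + 2y₄ + 4y₅ + 2y₆ + 4y₇ + y₈] = 0.333333·(8.79) = 2.9300.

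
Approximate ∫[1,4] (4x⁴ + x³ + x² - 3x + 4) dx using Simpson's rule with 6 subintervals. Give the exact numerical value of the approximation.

h = (4 − 1)/6 = 0.5.
Nodes x₀,…,x₆ = 1, 1.5, 2, 2.5, 3, 3.5, 4.
f(x) = 4x⁴ + x³ + x² - 3x + 4: f₀=7, f₁=25.375, f₂=74, f₃=174.625, f₄=355, f₅=648.875, f₆=1096.
(h/3)·[f₀ + 4f₁ + 2f₂ + 4f₃ + 2f₄ + 4f₅ + f₆] = 0.166667·(5356.5) = 892.75.

892.75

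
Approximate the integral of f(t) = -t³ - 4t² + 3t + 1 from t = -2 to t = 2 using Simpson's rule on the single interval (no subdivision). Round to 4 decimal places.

-17.3333

S = (b−a)/6 · [f(-2) + 4f(0) + f(2)] = 0.666667·[(-13) + 4·1 + (-17)] = -17.3333.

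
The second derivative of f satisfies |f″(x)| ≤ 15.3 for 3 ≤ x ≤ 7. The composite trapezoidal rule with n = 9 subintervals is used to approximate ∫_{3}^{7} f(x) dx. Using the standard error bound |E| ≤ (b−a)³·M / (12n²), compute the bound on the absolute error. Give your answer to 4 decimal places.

|E| ≤ (4)³·15.3 / (12·9²) = 979.2/972 = 1.0074.

1.0074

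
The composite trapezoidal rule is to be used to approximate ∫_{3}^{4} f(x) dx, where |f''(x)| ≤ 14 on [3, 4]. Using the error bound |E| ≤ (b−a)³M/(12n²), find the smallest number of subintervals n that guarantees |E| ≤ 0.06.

Need 14/(12n²) ≤ 0.06.
n² ≥ 14/(12·0.06) = 19.4444 ⇒ n ≥ 4.4096, so the smallest n is 5.

5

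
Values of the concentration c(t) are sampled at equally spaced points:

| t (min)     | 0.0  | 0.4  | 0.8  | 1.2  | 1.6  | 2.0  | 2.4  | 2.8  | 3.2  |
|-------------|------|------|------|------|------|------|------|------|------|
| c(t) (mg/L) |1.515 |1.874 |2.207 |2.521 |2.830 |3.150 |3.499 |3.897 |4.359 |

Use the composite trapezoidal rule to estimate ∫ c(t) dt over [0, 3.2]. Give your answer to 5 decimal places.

9.16600

h = 0.4, n = 8.
(h/2)·[y₀ + 2y₁ + 2y₂ + 2y₃ + 2y₄ + 2y₅ + 2y₆ + 2y₇ + y₈] = 0.2·(45.830) = 9.16600.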